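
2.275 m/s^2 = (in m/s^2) 2.275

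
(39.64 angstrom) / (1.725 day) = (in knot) 5.17e-14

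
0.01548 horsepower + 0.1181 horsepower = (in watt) 99.61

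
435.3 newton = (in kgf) 44.39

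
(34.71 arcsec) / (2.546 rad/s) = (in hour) 1.836e-08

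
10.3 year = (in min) 5.414e+06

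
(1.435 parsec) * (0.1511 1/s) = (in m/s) 6.691e+15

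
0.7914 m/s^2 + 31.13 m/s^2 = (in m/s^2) 31.92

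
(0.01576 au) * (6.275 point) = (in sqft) 5.618e+07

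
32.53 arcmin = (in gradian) 0.6024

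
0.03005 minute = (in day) 2.087e-05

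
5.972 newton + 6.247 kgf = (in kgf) 6.856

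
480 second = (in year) 1.522e-05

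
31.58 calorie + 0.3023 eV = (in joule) 132.1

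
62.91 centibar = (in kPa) 62.91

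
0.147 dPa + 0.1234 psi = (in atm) 0.008397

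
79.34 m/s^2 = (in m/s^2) 79.34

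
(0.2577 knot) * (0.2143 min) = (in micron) 1.705e+06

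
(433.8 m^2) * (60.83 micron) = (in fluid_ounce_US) 892.3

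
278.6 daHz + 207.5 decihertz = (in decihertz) 2.807e+04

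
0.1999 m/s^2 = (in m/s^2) 0.1999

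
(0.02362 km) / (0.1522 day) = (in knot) 0.003492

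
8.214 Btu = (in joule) 8666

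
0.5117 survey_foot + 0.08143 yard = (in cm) 23.04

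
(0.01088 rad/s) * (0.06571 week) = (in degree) 2.477e+04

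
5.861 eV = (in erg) 9.39e-12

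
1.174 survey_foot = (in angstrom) 3.578e+09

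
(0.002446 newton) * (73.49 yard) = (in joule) 0.1644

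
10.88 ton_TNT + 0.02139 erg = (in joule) 4.552e+10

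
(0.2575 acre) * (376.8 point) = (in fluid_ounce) 4.684e+06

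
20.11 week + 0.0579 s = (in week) 20.11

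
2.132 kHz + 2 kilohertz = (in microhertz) 4.132e+09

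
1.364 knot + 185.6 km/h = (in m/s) 52.26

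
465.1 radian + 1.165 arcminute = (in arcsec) 9.593e+07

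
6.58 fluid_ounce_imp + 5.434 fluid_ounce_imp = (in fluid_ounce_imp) 12.01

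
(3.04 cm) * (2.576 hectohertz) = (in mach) 0.023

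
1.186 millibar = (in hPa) 1.186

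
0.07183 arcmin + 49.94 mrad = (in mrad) 49.96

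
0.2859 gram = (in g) 0.2859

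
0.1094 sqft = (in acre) 2.511e-06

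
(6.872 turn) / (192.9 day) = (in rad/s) 2.591e-06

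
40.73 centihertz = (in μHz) 4.073e+05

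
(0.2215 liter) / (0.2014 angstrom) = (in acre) 2718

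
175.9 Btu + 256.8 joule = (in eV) 1.16e+24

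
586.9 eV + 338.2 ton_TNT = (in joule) 1.415e+12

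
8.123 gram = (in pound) 0.01791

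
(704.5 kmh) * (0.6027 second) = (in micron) 1.179e+08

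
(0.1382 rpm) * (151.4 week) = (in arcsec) 2.733e+11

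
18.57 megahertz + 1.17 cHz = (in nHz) 1.857e+16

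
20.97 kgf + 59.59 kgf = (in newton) 790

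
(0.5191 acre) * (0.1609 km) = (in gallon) 8.929e+07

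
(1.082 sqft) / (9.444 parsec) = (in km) 3.449e-22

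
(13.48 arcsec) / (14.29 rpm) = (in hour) 1.213e-08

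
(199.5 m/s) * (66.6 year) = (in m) 4.19e+11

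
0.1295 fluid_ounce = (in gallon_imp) 0.0008424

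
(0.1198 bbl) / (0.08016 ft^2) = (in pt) 7250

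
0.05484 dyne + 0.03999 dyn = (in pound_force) 2.132e-07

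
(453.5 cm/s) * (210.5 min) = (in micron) 5.728e+10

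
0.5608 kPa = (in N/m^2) 560.8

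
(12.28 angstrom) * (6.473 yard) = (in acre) 1.796e-12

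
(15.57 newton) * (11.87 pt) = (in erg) 6.52e+05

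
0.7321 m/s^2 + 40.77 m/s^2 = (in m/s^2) 41.5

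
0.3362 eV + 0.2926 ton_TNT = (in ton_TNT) 0.2926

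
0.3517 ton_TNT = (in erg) 1.472e+16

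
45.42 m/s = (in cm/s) 4542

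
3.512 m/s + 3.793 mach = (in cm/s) 1.295e+05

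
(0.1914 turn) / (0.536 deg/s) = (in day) 0.001488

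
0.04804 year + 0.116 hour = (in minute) 2.526e+04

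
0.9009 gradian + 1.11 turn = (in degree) 400.4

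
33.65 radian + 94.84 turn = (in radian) 629.5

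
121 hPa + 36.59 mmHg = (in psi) 2.462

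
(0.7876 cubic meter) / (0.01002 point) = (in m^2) 2.228e+05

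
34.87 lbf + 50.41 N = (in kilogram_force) 20.96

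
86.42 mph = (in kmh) 139.1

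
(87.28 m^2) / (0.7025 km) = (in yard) 0.1359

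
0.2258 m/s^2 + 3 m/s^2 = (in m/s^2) 3.226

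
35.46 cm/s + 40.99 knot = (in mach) 0.06297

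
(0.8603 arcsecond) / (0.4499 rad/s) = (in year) 2.94e-13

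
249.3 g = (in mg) 2.493e+05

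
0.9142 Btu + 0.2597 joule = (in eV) 6.022e+21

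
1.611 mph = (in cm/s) 72.02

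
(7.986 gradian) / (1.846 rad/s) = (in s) 0.06795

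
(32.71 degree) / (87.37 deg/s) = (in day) 4.333e-06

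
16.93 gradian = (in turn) 0.04233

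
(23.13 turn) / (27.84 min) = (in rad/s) 0.087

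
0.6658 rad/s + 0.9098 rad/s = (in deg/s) 90.28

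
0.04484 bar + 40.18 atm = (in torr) 3.057e+04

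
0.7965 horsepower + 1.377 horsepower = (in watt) 1621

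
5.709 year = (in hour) 5.001e+04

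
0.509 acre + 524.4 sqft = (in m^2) 2109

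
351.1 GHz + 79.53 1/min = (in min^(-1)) 2.107e+13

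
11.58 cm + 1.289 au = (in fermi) 1.928e+26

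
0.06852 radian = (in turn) 0.01091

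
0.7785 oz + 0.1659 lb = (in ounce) 3.433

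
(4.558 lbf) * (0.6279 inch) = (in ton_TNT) 7.728e-11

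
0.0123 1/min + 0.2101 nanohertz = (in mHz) 0.205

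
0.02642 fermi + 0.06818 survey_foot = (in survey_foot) 0.06818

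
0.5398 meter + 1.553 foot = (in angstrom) 1.013e+10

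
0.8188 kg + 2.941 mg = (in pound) 1.805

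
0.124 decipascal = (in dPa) 0.124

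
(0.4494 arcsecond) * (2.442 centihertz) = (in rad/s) 5.321e-08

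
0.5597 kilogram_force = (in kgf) 0.5597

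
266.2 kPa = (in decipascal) 2.662e+06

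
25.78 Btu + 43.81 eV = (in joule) 2.72e+04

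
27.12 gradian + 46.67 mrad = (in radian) 0.4727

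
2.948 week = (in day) 20.64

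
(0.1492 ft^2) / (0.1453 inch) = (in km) 0.003756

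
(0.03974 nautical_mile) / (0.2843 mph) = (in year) 1.836e-05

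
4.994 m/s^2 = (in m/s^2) 4.994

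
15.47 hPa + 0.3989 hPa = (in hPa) 15.87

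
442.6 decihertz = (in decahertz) 4.426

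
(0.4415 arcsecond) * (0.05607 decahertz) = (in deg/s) 6.876e-05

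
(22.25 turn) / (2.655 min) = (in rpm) 8.38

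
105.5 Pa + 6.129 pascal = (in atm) 0.001102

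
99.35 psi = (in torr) 5138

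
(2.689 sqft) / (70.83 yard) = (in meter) 0.003857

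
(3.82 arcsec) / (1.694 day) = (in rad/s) 1.265e-10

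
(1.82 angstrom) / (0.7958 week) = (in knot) 7.351e-16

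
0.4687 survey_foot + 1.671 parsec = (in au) 3.447e+05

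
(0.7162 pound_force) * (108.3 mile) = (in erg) 5.553e+12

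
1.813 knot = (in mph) 2.086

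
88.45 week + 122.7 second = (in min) 8.916e+05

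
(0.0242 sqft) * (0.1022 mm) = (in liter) 0.0002298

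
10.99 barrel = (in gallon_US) 461.6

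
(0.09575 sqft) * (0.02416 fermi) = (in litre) 2.149e-16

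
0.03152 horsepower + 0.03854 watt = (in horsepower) 0.03157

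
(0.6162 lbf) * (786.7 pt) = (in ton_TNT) 1.818e-10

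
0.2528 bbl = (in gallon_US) 10.62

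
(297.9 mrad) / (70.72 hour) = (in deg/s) 6.704e-05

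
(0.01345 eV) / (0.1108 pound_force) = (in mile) 2.717e-24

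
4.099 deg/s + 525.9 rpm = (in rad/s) 55.14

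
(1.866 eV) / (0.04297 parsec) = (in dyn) 2.255e-29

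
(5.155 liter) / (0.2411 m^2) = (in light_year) 2.26e-18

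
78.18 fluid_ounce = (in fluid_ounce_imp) 81.37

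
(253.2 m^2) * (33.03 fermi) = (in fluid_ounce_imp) 2.943e-07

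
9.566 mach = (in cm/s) 3.257e+05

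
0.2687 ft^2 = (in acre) 6.169e-06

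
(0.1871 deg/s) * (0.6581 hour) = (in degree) 443.3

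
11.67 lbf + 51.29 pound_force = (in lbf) 62.96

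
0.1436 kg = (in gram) 143.6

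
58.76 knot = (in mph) 67.62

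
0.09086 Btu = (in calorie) 22.91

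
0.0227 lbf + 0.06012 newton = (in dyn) 1.611e+04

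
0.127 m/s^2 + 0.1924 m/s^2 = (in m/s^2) 0.3194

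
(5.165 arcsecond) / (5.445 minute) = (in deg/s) 4.392e-06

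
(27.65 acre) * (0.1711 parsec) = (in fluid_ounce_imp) 2.079e+25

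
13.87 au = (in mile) 1.289e+09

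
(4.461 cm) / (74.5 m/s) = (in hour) 1.663e-07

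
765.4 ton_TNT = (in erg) 3.202e+19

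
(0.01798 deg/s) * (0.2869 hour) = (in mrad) 324.1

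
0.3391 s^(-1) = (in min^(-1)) 20.35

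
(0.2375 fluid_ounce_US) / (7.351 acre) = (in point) 6.693e-07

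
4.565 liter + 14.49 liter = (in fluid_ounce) 644.3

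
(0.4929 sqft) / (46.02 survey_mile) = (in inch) 2.434e-05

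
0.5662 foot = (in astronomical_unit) 1.154e-12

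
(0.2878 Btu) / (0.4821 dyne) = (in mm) 6.298e+10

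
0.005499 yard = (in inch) 0.198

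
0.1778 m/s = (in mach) 0.0005222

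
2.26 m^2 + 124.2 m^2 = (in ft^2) 1361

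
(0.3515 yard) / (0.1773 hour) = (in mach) 1.479e-06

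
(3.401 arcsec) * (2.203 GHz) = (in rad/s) 3.632e+04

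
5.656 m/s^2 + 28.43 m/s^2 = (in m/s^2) 34.09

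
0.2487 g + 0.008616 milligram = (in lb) 0.0005483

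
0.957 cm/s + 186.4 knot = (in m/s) 95.9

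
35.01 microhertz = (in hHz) 3.501e-07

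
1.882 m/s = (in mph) 4.21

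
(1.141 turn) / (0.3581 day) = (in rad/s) 0.0002317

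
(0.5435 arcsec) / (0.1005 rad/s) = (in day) 3.035e-10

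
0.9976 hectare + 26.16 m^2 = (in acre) 2.472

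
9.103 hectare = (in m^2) 9.103e+04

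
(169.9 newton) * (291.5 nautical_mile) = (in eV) 5.725e+26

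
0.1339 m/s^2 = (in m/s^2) 0.1339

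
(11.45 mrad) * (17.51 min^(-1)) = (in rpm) 0.03191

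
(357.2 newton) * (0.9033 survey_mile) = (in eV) 3.241e+24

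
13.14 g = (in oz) 0.4635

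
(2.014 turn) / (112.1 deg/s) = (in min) 0.1078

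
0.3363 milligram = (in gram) 0.0003363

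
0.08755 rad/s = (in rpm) 0.836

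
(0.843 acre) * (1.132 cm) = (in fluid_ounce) 1.306e+06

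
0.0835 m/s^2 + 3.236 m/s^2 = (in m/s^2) 3.32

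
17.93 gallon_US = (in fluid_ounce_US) 2295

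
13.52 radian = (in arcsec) 2.789e+06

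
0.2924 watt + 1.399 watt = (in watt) 1.691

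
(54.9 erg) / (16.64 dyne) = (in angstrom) 3.299e+08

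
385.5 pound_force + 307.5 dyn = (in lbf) 385.5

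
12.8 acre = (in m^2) 5.18e+04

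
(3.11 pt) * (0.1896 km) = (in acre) 5.14e-05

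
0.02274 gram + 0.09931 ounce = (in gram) 2.838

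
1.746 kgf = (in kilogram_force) 1.746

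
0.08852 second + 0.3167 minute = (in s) 19.09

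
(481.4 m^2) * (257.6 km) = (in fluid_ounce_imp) 4.364e+12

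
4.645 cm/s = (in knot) 0.09029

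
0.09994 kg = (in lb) 0.2203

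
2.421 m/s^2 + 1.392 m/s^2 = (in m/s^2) 3.813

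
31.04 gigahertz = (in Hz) 3.104e+10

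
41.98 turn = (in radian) 263.8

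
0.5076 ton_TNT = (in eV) 1.326e+28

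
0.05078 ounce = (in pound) 0.003174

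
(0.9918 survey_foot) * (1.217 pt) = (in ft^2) 0.001397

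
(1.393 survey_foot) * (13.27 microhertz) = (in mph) 1.26e-05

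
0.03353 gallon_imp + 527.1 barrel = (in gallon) 2.214e+04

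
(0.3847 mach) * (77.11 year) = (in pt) 9.029e+14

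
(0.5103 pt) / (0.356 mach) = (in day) 1.719e-11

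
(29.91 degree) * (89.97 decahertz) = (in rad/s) 469.7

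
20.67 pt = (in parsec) 2.363e-19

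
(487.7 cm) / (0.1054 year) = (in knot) 2.852e-06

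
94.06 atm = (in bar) 95.31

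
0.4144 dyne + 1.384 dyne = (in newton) 1.798e-05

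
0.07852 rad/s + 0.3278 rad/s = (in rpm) 3.88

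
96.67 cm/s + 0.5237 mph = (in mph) 2.686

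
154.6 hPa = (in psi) 2.242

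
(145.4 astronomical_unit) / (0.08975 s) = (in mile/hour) 5.421e+14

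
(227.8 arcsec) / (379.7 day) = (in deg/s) 1.929e-09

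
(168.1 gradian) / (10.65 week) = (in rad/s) 4.099e-07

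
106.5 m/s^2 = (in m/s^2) 106.5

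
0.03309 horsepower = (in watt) 24.68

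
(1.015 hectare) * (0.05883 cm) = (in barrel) 37.56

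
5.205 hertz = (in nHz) 5.205e+09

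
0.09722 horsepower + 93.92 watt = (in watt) 166.4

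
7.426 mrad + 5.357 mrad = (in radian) 0.01278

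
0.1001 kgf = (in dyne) 9.816e+04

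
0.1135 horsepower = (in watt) 84.64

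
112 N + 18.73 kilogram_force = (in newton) 295.7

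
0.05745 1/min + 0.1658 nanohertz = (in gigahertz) 9.575e-13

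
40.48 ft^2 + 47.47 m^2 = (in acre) 0.01266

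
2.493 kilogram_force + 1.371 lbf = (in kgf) 3.115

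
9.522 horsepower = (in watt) 7101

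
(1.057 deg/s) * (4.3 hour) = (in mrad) 2.856e+05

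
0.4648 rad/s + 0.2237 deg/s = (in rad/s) 0.4687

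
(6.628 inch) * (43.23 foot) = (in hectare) 0.0002218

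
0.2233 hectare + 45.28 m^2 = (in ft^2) 2.452e+04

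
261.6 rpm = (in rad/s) 27.39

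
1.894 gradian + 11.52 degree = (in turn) 0.03673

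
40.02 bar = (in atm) 39.5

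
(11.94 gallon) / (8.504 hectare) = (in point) 0.001507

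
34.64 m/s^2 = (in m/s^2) 34.64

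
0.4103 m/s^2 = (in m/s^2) 0.4103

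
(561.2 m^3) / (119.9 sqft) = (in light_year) 5.325e-15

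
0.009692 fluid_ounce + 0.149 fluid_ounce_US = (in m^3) 4.693e-06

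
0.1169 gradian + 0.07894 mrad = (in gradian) 0.1219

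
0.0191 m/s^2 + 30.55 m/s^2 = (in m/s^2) 30.57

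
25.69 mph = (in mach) 0.03373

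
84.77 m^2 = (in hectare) 0.008477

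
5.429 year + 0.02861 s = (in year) 5.429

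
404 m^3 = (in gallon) 1.067e+05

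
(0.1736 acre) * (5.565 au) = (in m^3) 5.849e+14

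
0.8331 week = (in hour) 140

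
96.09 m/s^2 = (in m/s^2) 96.09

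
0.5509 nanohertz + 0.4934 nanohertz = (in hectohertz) 1.044e-11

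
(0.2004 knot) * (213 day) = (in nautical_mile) 1024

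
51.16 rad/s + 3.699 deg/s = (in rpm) 489.2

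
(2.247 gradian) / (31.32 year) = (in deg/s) 2.047e-09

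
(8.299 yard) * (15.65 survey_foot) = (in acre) 0.008945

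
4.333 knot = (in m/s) 2.229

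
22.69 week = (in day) 158.8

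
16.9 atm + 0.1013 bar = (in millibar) 1.723e+04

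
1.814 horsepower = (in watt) 1353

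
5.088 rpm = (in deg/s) 30.53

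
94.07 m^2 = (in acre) 0.02325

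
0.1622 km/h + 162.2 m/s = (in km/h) 584.1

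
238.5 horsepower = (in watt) 1.778e+05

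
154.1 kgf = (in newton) 1511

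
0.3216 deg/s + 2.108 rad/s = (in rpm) 20.18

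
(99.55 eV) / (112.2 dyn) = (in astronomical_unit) 9.502e-26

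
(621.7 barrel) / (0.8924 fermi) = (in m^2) 1.108e+17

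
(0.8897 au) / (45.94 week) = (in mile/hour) 1.072e+04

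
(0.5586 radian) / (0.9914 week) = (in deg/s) 5.338e-05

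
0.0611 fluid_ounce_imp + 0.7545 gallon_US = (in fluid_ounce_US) 96.63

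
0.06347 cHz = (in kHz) 6.347e-07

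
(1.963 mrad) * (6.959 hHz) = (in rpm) 13.04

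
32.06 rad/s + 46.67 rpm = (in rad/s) 36.95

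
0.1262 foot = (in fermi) 3.847e+13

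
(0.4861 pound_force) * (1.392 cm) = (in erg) 3.01e+05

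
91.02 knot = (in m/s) 46.82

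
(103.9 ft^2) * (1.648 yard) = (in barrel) 91.49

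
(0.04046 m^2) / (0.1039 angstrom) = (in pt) 1.104e+13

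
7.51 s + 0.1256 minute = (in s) 15.05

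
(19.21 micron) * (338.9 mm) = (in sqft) 7.008e-05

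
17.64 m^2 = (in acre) 0.004359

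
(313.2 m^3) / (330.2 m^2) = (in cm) 94.85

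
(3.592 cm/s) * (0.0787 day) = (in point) 6.923e+05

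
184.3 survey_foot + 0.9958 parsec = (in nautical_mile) 1.659e+13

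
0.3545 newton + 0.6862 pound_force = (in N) 3.407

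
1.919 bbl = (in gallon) 80.6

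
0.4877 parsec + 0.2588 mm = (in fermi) 1.505e+31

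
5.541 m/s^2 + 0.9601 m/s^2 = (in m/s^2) 6.501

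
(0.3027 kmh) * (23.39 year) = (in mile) 3.854e+04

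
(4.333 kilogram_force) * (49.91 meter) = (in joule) 2121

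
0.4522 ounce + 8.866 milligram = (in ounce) 0.4525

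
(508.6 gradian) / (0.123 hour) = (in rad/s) 0.01804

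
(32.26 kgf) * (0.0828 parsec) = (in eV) 5.045e+36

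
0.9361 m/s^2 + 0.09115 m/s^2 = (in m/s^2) 1.027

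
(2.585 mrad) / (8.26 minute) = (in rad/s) 5.216e-06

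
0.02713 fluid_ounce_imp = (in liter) 0.0007708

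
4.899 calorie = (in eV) 1.279e+20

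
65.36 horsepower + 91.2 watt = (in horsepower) 65.48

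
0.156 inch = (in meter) 0.003962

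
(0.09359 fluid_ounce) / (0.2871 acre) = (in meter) 2.382e-09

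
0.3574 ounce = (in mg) 1.013e+04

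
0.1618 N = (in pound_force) 0.03637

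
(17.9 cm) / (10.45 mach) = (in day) 5.822e-10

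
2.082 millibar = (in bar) 0.002082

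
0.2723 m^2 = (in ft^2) 2.931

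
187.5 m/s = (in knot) 364.5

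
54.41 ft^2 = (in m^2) 5.055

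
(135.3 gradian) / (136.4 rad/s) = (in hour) 4.328e-06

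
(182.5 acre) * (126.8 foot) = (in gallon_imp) 6.279e+09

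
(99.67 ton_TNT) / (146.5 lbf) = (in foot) 2.1e+09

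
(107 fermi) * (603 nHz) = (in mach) 1.895e-22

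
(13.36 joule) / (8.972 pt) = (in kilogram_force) 430.4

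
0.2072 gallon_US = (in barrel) 0.004933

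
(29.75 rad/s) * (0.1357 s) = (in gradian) 257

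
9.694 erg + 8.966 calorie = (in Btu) 0.03556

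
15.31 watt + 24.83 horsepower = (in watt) 1.853e+04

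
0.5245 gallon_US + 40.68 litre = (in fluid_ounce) 1443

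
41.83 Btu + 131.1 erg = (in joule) 4.413e+04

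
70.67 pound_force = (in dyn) 3.144e+07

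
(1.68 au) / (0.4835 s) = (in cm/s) 5.198e+13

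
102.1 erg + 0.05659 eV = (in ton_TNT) 2.44e-15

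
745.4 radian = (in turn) 118.6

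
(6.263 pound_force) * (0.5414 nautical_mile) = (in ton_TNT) 6.676e-06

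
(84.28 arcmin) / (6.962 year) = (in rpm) 1.066e-09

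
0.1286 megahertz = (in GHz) 0.0001286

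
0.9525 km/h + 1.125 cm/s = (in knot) 0.5362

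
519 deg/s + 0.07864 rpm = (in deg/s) 519.5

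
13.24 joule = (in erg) 1.324e+08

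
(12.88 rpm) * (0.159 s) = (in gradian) 13.65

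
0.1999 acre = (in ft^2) 8708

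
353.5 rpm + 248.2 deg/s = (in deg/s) 2369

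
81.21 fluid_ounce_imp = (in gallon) 0.6096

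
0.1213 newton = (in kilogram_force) 0.01237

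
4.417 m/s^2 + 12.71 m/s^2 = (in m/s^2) 17.13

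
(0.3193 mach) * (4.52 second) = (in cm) 4.914e+04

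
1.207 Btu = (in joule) 1273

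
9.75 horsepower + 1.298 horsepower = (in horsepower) 11.05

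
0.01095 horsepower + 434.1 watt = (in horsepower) 0.5931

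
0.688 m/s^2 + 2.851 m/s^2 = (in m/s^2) 3.539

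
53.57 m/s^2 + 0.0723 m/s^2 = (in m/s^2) 53.64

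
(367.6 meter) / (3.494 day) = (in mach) 3.576e-06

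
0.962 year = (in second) 3.034e+07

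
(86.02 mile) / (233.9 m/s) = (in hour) 0.1644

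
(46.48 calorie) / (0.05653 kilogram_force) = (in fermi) 3.508e+17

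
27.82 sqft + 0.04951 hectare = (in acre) 0.123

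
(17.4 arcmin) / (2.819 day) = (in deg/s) 1.191e-06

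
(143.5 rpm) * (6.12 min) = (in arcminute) 1.897e+07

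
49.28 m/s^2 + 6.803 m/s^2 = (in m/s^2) 56.08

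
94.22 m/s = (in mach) 0.2767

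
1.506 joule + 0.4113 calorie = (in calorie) 0.7712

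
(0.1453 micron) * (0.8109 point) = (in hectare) 4.157e-15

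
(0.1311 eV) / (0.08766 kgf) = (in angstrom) 2.443e-10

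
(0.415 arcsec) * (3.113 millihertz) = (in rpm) 5.981e-08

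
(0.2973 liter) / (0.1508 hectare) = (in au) 1.318e-18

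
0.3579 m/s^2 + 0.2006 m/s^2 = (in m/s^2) 0.5585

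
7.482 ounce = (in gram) 212.1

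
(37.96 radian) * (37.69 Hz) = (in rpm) 1.366e+04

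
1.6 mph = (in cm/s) 71.53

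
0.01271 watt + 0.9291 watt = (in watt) 0.9418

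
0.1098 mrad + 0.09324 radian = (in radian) 0.09335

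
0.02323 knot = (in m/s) 0.01195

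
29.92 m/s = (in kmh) 107.7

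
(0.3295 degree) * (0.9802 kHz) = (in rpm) 53.83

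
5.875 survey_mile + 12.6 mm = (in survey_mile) 5.875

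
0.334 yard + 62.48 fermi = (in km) 0.0003054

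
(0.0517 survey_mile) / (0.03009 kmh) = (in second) 9955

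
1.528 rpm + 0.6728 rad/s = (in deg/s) 47.72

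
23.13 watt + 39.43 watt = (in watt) 62.56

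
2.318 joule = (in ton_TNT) 5.54e-10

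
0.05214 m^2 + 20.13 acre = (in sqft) 8.769e+05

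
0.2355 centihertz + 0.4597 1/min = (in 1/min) 0.601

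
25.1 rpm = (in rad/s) 2.628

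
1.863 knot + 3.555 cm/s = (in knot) 1.932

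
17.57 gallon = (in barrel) 0.4183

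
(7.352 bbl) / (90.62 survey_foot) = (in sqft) 0.4555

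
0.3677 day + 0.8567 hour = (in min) 580.9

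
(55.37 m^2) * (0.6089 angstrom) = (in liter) 3.371e-06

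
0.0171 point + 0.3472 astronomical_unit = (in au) 0.3472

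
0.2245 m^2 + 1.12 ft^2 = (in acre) 8.119e-05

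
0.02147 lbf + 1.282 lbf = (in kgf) 0.5912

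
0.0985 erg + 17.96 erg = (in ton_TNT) 4.316e-16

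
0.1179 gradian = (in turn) 0.0002948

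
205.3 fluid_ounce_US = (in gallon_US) 1.604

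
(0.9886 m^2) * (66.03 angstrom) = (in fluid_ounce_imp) 0.0002297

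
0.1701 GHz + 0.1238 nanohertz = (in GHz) 0.1701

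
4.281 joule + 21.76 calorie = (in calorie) 22.78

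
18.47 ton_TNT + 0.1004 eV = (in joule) 7.728e+10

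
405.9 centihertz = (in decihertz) 40.59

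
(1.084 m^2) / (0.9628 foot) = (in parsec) 1.197e-16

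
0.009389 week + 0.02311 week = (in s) 1.966e+04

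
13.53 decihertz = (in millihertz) 1353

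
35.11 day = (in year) 0.09619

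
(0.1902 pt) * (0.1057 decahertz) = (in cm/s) 0.007092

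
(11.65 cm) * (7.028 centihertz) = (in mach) 2.405e-05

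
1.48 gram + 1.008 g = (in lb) 0.005485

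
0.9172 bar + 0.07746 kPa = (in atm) 0.906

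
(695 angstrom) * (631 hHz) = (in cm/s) 0.4385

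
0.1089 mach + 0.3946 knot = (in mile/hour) 83.4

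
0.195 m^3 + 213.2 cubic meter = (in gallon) 5.637e+04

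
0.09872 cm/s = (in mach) 2.899e-06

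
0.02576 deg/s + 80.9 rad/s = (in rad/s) 80.9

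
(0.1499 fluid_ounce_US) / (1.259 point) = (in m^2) 0.009981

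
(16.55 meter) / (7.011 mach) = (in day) 8.024e-08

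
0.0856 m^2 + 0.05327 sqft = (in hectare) 9.055e-06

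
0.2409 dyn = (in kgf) 2.456e-07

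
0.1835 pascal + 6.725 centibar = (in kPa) 6.725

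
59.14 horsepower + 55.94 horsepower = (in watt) 8.582e+04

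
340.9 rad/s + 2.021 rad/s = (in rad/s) 342.9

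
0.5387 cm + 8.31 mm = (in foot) 0.04494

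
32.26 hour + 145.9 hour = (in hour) 178.2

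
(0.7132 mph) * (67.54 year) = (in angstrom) 6.791e+18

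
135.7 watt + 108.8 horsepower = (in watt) 8.127e+04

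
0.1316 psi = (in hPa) 9.074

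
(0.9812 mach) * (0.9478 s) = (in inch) 1.247e+04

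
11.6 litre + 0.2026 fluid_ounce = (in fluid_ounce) 392.4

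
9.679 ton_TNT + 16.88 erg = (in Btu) 3.838e+07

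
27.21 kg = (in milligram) 2.721e+07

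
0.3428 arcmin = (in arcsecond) 20.57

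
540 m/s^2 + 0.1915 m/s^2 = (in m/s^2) 540.2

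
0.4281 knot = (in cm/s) 22.02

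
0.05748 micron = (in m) 5.748e-08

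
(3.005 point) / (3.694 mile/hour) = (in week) 1.061e-09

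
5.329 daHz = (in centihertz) 5329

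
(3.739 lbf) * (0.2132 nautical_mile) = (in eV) 4.099e+22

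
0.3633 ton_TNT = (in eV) 9.487e+27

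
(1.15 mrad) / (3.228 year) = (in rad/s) 1.13e-11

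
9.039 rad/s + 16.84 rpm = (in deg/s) 618.9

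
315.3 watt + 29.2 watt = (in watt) 344.5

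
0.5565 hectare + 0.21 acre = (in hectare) 0.6415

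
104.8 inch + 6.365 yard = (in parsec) 2.749e-16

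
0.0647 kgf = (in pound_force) 0.1426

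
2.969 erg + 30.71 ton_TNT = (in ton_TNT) 30.71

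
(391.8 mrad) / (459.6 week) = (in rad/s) 1.41e-09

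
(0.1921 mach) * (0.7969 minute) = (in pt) 8.865e+06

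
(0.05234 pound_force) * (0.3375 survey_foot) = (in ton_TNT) 5.724e-12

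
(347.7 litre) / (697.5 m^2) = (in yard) 0.0005452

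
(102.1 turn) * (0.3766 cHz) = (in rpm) 23.07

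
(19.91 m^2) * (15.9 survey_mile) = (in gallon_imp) 1.121e+08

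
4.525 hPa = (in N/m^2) 452.5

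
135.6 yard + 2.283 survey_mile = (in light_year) 4.015e-13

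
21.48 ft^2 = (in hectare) 0.0001996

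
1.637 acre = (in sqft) 7.131e+04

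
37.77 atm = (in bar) 38.27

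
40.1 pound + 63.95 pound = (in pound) 104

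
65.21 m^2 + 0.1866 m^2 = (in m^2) 65.4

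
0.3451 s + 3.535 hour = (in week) 0.02104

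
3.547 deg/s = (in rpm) 0.5912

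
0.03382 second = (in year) 1.072e-09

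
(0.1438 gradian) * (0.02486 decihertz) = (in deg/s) 0.0003217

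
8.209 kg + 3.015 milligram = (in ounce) 289.6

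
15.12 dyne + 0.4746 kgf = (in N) 4.654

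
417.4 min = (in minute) 417.4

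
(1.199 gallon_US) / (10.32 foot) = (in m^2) 0.001443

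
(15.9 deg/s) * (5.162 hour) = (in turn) 820.8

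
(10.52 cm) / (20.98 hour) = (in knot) 2.708e-06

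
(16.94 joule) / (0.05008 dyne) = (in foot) 1.11e+08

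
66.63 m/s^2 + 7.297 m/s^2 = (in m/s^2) 73.93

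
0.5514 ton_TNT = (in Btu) 2.187e+06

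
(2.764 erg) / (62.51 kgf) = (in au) 3.014e-21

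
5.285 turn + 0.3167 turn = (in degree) 2017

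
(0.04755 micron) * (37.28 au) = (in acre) 65.53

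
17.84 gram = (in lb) 0.03933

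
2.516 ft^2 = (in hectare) 2.337e-05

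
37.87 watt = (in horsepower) 0.05078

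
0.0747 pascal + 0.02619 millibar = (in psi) 0.0003907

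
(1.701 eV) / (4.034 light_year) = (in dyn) 7.141e-31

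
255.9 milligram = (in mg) 255.9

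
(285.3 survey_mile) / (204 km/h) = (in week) 0.0134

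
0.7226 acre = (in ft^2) 3.148e+04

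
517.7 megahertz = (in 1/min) 3.106e+10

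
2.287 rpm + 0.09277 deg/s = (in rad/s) 0.2411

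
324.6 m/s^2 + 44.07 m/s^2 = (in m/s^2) 368.7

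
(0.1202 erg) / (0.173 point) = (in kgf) 2.008e-05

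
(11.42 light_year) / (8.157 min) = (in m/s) 2.208e+14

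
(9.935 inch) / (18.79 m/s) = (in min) 0.0002238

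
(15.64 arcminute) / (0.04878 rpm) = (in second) 0.8906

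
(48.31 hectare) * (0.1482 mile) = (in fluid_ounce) 3.896e+12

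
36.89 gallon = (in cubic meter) 0.1396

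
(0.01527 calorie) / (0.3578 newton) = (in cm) 17.86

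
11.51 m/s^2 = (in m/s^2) 11.51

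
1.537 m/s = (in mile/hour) 3.438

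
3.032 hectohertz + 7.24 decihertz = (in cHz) 3.039e+04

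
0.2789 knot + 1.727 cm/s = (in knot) 0.3125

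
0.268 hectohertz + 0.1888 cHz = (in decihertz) 268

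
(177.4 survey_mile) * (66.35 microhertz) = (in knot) 36.82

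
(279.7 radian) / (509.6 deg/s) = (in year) 9.972e-07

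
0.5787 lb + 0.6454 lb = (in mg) 5.552e+05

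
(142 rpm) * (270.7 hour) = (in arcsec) 2.989e+12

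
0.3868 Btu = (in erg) 4.081e+09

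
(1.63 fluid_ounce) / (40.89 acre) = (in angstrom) 2.913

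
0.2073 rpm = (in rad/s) 0.02171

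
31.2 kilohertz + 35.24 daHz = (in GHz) 3.155e-05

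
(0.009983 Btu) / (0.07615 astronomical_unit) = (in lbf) 2.079e-10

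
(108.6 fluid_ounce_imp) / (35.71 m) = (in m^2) 8.641e-05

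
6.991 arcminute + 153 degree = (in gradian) 170.1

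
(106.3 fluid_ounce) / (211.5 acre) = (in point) 1.041e-05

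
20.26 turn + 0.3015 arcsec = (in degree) 7294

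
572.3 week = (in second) 3.461e+08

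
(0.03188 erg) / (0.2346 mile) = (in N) 8.444e-12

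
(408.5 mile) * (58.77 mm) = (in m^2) 3.864e+04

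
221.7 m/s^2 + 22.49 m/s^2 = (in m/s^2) 244.2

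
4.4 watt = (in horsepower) 0.0059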